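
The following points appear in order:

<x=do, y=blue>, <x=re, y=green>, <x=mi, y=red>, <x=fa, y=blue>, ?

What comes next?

X goes do, re, mi, fa → sol (runs through the solfège scale do→ti).
Y goes blue, green, red, blue → green (repeats blue → green → red).
Combining the parts gives <x=sol, y=green>.

<x=sol, y=green>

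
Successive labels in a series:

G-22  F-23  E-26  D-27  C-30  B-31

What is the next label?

A-34

Letter — letters move back 1 place in the alphabet: G, F, E, D, C, B → A.
For the second component, alternating steps +1, +3, +1, +3, …: 22, 23, 26, 27, 30, 31 → 34.
Putting it together: A-34.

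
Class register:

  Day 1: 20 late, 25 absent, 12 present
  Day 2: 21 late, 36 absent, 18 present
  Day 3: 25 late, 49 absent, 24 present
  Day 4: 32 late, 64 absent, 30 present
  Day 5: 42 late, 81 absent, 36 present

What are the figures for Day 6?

Late: 20, 21, 25, 32, 42 → 55 (differences are 1, 4, 7, … (increasing by 3 each time)).
Absent — perfect squares: 5², 6², 7², …: 25, 36, 49, 64, 81 → 100.
For the present, +6 each step: 12, 18, 24, 30, 36 → 42.
So the next record is 55 late, 100 absent, 42 present.

55 late, 100 absent, 42 present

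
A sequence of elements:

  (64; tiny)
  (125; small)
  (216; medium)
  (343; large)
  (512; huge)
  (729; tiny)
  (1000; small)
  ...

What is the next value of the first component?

First component — perfect cubes: 4³, 5³, 6³, …: 64, 125, 216, 343, 512, 729, 1000 → 1331.
Size: repeats tiny → small → medium → large → huge, so tiny, small, medium, large, huge, tiny, small → medium.

1331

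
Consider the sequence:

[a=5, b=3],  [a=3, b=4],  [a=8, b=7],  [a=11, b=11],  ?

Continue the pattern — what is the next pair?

A: 5, 3, 8, 11 → 19 (each term is the sum of the two before it).
B goes 3, 4, 7, 11 → 18 (each term is the sum of the two before it).
Putting it together: [a=19, b=18].

[a=19, b=18]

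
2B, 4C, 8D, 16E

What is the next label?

First component goes 2, 4, 8, 16 → 32 (×2 each step).
Letter: B, C, D, E → F (letters move forward 1 place in the alphabet).
So the next label is 32F.

32F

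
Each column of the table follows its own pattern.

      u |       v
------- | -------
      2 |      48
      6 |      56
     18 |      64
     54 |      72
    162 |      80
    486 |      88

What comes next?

Column u: ×3 each step, so 2, 6, 18, 54, 162, 486 → 1458.
Column v goes 48, 56, 64, 72, 80, 88 → 96 (+8 each step).
So the next line is 1458  96.

1458  96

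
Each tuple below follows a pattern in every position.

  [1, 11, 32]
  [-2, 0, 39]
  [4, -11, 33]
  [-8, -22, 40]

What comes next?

[16, -33, 34]

First entry: ×(-2) each step, so 1, -2, 4, -8 → 16.
Second entry: −11 each step; 11, 0, -11, -22 → -33.
For the third entry, alternating steps +7, −6, +7, −6, …: 32, 39, 33, 40 → 34.
Combining the parts gives [16, -33, 34].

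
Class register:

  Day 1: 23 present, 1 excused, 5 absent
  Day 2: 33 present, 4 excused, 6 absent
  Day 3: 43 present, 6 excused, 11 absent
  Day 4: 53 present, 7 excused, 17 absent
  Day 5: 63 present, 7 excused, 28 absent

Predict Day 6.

73 present, 6 excused, 45 absent

Present: +10 each step; 23, 33, 43, 53, 63 → 73.
For the excused, differences are 3, 2, 1, … (decreasing by 1 each time): 1, 4, 6, 7, 7 → 6.
Absent: each term is the sum of the two before it; 5, 6, 11, 17, 28 → 45.
Putting it together: 73 present, 6 excused, 45 absent.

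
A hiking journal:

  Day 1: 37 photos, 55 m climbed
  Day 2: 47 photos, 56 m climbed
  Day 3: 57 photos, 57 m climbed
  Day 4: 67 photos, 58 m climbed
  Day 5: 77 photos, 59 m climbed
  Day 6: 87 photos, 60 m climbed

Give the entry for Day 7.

Photos — +10 each step: 37, 47, 57, 67, 77, 87 → 97.
M climbed — +1 each step: 55, 56, 57, 58, 59, 60 → 61.
Combining the parts gives 97 photos, 61 m climbed.

97 photos, 61 m climbed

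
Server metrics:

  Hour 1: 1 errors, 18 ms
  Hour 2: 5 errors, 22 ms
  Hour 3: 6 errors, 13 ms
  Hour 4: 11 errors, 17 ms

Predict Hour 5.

Errors goes 1, 5, 6, 11 → 17 (each term is the sum of the two before it).
Ms goes 18, 22, 13, 17 → 8 (alternating steps +4, −9, +4, −9, …).
Putting it together: 17 errors, 8 ms.

17 errors, 8 ms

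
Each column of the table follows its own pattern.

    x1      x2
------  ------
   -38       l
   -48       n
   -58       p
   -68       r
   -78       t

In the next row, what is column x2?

Column x2: letters move forward 2 places in the alphabet; l, n, p, r, t → v.

v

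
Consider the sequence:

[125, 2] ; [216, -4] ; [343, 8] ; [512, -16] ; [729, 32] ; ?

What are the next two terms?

[1000, -64], [1331, 128]

First part: perfect cubes: 5³, 6³, 7³, …; 125, 216, 343, 512, 729 → 1000 → 1331.
Second part goes 2, -4, 8, -16, 32 → -64 → 128 (×(-2) each step).
Putting the parts together: [1000, -64] and then [1331, 128].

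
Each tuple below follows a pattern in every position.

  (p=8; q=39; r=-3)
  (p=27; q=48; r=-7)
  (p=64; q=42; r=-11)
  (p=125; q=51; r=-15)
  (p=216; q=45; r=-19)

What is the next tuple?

(p=343; q=54; r=-23)

P: perfect cubes: 2³, 3³, 4³, …, so 8, 27, 64, 125, 216 → 343.
For the q, alternating steps +9, −6, +9, −6, …: 39, 48, 42, 51, 45 → 54.
R — −4 each step: -3, -7, -11, -15, -19 → -23.
So the next tuple is (p=343; q=54; r=-23).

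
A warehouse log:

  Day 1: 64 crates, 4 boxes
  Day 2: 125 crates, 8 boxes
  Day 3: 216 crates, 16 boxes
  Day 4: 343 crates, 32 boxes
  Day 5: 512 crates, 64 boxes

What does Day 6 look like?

Crates: perfect cubes: 4³, 5³, 6³, …, so 64, 125, 216, 343, 512 → 729.
For the boxes, ×2 each step: 4, 8, 16, 32, 64 → 128.
Putting it together: 729 crates, 128 boxes.

729 crates, 128 boxes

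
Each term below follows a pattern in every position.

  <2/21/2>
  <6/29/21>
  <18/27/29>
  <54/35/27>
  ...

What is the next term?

<162/33/35>

First part: ×3 each step, so 2, 6, 18, 54 → 162.
Second part — alternating steps +8, −2, +8, −2, …: 21, 29, 27, 35 → 33.
Third part goes 2, 21, 29, 27 → 35 (always the previous value of the second part).
So the next term is <162/33/35>.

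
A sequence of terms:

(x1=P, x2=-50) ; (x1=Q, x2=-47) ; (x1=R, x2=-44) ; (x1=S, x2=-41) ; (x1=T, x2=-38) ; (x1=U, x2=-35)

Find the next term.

(x1=V, x2=-32)

For the x1, letters move forward 1 place in the alphabet: P, Q, R, S, T, U → V.
X2: -50, -47, -44, -41, -38, -35 → -32 (+3 each step).
So the next term is (x1=V, x2=-32).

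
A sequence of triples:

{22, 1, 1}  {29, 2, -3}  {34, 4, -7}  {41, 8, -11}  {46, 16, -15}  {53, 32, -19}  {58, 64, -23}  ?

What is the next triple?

{65, 128, -27}

For the first component, alternating steps +7, +5, +7, +5, …: 22, 29, 34, 41, 46, 53, 58 → 65.
Second component: ×2 each step, so 1, 2, 4, 8, 16, 32, 64 → 128.
Third component: 1, -3, -7, -11, -15, -19, -23 → -27 (−4 each step).
So the next triple is {65, 128, -27}.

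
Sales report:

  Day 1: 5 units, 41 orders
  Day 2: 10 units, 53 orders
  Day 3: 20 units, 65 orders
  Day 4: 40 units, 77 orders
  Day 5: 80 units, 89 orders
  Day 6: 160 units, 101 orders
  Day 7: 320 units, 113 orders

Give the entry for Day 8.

Units: 5, 10, 20, 40, 80, 160, 320 → 640 (×2 each step).
Orders — +12 each step: 41, 53, 65, 77, 89, 101, 113 → 125.
Combining the parts gives 640 units, 125 orders.

640 units, 125 orders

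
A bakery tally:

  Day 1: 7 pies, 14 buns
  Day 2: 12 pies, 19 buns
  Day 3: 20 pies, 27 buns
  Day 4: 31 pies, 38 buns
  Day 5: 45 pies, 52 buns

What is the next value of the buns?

Pies goes 7, 12, 20, 31, 45 → 62 (differences are 5, 8, 11, … (increasing by 3 each time)).
Buns goes 14, 19, 27, 38, 52 → 69 (differences are 5, 8, 11, … (increasing by 3 each time)).

69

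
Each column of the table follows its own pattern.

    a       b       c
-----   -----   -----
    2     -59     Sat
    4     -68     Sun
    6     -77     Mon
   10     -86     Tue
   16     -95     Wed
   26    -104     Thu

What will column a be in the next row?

Column a: each term is the sum of the two before it, so 2, 4, 6, 10, 16, 26 → 42.

42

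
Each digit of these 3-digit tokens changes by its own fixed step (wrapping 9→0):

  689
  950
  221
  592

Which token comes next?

863

First digit goes 6, 9, 2, 5 → 8 (+3 each step, mod 10).
For the second digit, −3 each step, mod 10: 8, 5, 2, 9 → 6.
Third digit: +1 each step, mod 10; 9, 0, 1, 2 → 3.
Combining the parts gives 863.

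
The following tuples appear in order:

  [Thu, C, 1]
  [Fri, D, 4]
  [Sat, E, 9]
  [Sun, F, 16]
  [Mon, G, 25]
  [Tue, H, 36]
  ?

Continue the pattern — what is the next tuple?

Day: runs through the weekdays Mon→Sun; Thu, Fri, Sat, Sun, Mon, Tue → Wed.
Letter: letters move forward 1 place in the alphabet; C, D, E, F, G, H → I.
Third coordinate: 1, 4, 9, 16, 25, 36 → 49 (perfect squares: 1², 2², 3², …).
Combining the parts gives [Wed, I, 49].

[Wed, I, 49]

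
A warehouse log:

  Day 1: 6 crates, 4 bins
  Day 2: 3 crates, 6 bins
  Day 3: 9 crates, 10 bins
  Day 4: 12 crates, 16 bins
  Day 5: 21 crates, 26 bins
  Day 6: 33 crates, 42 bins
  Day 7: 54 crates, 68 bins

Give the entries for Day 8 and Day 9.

87 crates, 110 bins; 141 crates, 178 bins

Crates: each term is the sum of the two before it; 6, 3, 9, 12, 21, 33, 54 → 87 → 141.
Bins — each term is the sum of the two before it: 4, 6, 10, 16, 26, 42, 68 → 110 → 178.
Putting the parts together: 87 crates, 110 bins and then 141 crates, 178 bins.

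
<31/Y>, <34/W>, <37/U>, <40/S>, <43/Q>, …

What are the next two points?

<46/O>, <49/M>

First value: 31, 34, 37, 40, 43 → 46 → 49 (+3 each step).
Letter: letters move back 2 places in the alphabet; Y, W, U, S, Q → O → M.
Putting the parts together: <46/O> and then <49/M>.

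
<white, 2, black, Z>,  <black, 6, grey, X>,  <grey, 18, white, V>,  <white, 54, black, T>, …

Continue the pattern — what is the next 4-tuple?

<black, 162, grey, R>

First shade goes white, black, grey, white → black (repeats white → black → grey).
Second component — ×3 each step: 2, 6, 18, 54 → 162.
Second shade: repeats black → grey → white, so black, grey, white, black → grey.
Letter — letters move back 2 places in the alphabet: Z, X, V, T → R.
Combining the parts gives <black, 162, grey, R>.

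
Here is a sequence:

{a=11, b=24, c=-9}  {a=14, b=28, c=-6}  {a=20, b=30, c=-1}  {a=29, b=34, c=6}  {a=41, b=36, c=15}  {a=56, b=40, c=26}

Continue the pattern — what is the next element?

A: differences are 3, 6, 9, … (increasing by 3 each time), so 11, 14, 20, 29, 41, 56 → 74.
B: 24, 28, 30, 34, 36, 40 → 42 (alternating steps +4, +2, +4, +2, …).
C — differences are 3, 5, 7, … (increasing by 2 each time): -9, -6, -1, 6, 15, 26 → 39.
So the next element is {a=74, b=42, c=39}.

{a=74, b=42, c=39}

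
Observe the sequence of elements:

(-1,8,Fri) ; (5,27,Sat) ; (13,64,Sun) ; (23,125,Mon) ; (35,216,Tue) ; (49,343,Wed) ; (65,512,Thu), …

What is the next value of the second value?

729

Second value: perfect cubes: 2³, 3³, 4³, …, so 8, 27, 64, 125, 216, 343, 512 → 729.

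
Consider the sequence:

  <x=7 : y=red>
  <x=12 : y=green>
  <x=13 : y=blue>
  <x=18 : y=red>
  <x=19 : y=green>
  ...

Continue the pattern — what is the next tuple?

X: 7, 12, 13, 18, 19 → 24 (alternating steps +5, +1, +5, +1, …).
Y: repeats red → green → blue, so red, green, blue, red, green → blue.
So the next tuple is <x=24 : y=blue>.

<x=24 : y=blue>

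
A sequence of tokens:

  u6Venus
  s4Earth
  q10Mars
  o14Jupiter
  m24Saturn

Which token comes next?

For the letter, letters move back 2 places in the alphabet: u, s, q, o, m → k.
Second component — each term is the sum of the two before it: 6, 4, 10, 14, 24 → 38.
Planet: Venus, Earth, Mars, Jupiter, Saturn → Uranus (runs through the planets Mercury→Neptune).
Putting it together: k38Uranus.

k38Uranus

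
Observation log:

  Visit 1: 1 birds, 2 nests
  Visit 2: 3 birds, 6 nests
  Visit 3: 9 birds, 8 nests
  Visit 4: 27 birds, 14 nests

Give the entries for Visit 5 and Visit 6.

Birds: 1, 3, 9, 27 → 81 → 243 (×3 each step).
For the nests, each term is the sum of the two before it: 2, 6, 8, 14 → 22 → 36.
Putting the parts together: 81 birds, 22 nests and then 243 birds, 36 nests.

81 birds, 22 nests; 243 birds, 36 nests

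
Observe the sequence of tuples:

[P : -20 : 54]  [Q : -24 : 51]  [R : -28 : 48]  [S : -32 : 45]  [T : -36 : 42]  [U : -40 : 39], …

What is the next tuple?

Letter: P, Q, R, S, T, U → V (letters move forward 1 place in the alphabet).
Second value — −4 each step: -20, -24, -28, -32, -36, -40 → -44.
Third value goes 54, 51, 48, 45, 42, 39 → 36 (−3 each step).
Putting it together: [V : -44 : 36].

[V : -44 : 36]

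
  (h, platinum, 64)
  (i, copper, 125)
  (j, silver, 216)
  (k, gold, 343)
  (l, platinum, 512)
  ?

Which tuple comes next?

Letter — letters move forward 1 place in the alphabet: h, i, j, k, l → m.
Metal goes platinum, copper, silver, gold, platinum → copper (repeats platinum → copper → silver → gold).
Third value: perfect cubes: 4³, 5³, 6³, …, so 64, 125, 216, 343, 512 → 729.
Putting it together: (m, copper, 729).

(m, copper, 729)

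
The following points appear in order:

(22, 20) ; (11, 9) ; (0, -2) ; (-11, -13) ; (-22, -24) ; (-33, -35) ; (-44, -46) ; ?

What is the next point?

First value: −11 each step; 22, 11, 0, -11, -22, -33, -44 → -55.
Second value: always 2 less than the first value; 20, 9, -2, -13, -24, -35, -46 → -57.
Combining the parts gives (-55, -57).

(-55, -57)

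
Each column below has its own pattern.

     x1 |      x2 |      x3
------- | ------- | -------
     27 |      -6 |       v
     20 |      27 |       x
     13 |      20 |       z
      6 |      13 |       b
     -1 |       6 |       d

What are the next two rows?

Column x1 — −7 each step: 27, 20, 13, 6, -1 → -8 → -15.
Column x2 goes -6, 27, 20, 13, 6 → -1 → -8 (always the previous value of the column x1).
Column x3 goes v, x, z, b, d → f → h (letters move forward 2 places in the alphabet, wrapping Z→A).
Putting the parts together: -8  -1  f and then -15  -8  h.

-8  -1  f; -15  -8  h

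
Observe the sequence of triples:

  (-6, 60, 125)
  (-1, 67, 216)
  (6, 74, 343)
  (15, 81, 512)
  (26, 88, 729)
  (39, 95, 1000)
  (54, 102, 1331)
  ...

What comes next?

(71, 109, 1728)

First slot — differences are 5, 7, 9, … (increasing by 2 each time): -6, -1, 6, 15, 26, 39, 54 → 71.
For the second slot, +7 each step: 60, 67, 74, 81, 88, 95, 102 → 109.
Third slot — perfect cubes: 5³, 6³, 7³, …: 125, 216, 343, 512, 729, 1000, 1331 → 1728.
Combining the parts gives (71, 109, 1728).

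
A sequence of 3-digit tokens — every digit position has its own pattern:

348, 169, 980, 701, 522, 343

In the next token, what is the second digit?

6

Second digit: +2 each step, mod 10, so 4, 6, 8, 0, 2, 4 → 6.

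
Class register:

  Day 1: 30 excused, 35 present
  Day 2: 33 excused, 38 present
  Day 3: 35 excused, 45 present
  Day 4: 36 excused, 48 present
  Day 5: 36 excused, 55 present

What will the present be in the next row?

Present goes 35, 38, 45, 48, 55 → 58 (alternating steps +3, +7, +3, +7, …).

58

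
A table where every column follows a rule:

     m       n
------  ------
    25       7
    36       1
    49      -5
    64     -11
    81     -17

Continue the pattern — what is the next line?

Column m: perfect squares: 5², 6², 7², …; 25, 36, 49, 64, 81 → 100.
Column n: −6 each step, so 7, 1, -5, -11, -17 → -23.
Putting it together: 100  -23.

100  -23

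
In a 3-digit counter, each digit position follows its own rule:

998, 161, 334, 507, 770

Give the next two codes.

First digit — +2 each step, mod 10: 9, 1, 3, 5, 7 → 9 → 1.
Second digit: −3 each step, mod 10; 9, 6, 3, 0, 7 → 4 → 1.
Third digit: +3 each step, mod 10; 8, 1, 4, 7, 0 → 3 → 6.
So the next two codes are 943 and 116.

943, 116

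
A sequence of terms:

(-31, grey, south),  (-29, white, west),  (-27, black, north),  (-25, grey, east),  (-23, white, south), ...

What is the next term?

(-21, black, west)

First value — +2 each step: -31, -29, -27, -25, -23 → -21.
Shade: repeats grey → white → black, so grey, white, black, grey, white → black.
Direction: south, west, north, east, south → west (repeats south → west → north → east).
Putting it together: (-21, black, west).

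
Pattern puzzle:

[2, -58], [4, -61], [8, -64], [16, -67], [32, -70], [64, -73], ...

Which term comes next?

[128, -76]

First part: ×2 each step; 2, 4, 8, 16, 32, 64 → 128.
For the second part, −3 each step: -58, -61, -64, -67, -70, -73 → -76.
Putting it together: [128, -76].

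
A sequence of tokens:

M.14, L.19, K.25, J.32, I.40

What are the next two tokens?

H.49, G.59

Letter goes M, L, K, J, I → H → G (letters move back 1 place in the alphabet).
Second component goes 14, 19, 25, 32, 40 → 49 → 59 (differences are 5, 6, 7, … (increasing by 1 each time)).
Putting the parts together: H.49 and then G.59.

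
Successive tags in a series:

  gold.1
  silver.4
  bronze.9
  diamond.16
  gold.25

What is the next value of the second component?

36

Second component: perfect squares: 1², 2², 3², …; 1, 4, 9, 16, 25 → 36.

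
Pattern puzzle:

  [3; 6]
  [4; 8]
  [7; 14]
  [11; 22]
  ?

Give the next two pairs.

First value goes 3, 4, 7, 11 → 18 → 29 (each term is the sum of the two before it).
Second value: 6, 8, 14, 22 → 36 → 58 (always 2 × the first value).
So the next two pairs are [18; 36] and [29; 58].

[18; 36], [29; 58]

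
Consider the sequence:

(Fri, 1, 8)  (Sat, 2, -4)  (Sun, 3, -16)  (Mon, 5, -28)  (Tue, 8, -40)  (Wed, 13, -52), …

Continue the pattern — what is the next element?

(Thu, 21, -64)

For the day, runs through the weekdays Mon→Sun: Fri, Sat, Sun, Mon, Tue, Wed → Thu.
Second coordinate — each term is the sum of the two before it: 1, 2, 3, 5, 8, 13 → 21.
Third coordinate goes 8, -4, -16, -28, -40, -52 → -64 (−12 each step).
So the next element is (Thu, 21, -64).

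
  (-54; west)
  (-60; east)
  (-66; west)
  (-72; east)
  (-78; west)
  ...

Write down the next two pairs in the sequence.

(-84; east), (-90; west)

First component: −6 each step; -54, -60, -66, -72, -78 → -84 → -90.
Direction: west, east, west, east, west → east → west (alternates west ↔ east).
So the next two pairs are (-84; east) and (-90; west).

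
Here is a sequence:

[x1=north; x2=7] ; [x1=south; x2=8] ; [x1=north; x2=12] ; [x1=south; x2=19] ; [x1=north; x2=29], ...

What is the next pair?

[x1=south; x2=42]

For the x1, alternates north ↔ south: north, south, north, south, north → south.
X2 goes 7, 8, 12, 19, 29 → 42 (differences are 1, 4, 7, … (increasing by 3 each time)).
So the next pair is [x1=south; x2=42].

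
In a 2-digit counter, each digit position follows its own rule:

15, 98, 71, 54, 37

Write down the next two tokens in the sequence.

10, 93

First digit goes 1, 9, 7, 5, 3 → 1 → 9 (−2 each step, mod 10).
For the second digit, +3 each step, mod 10: 5, 8, 1, 4, 7 → 0 → 3.
So the next two tokens are 10 and 93.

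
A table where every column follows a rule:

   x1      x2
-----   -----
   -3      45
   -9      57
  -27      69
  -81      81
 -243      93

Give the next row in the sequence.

-729  105

Column x1: ×3 each step; -3, -9, -27, -81, -243 → -729.
Column x2 goes 45, 57, 69, 81, 93 → 105 (+12 each step).
Putting it together: -729  105.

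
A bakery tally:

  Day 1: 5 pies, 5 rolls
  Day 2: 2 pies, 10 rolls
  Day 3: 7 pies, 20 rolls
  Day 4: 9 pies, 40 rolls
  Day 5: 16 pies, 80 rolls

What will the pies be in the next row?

25

For the pies, each term is the sum of the two before it: 5, 2, 7, 9, 16 → 25.
Rolls: 5, 10, 20, 40, 80 → 160 (×2 each step).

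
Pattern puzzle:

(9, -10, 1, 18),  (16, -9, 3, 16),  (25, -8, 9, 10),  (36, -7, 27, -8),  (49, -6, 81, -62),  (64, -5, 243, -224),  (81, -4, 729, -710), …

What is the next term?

For the first value, perfect squares: 3², 4², 5², …: 9, 16, 25, 36, 49, 64, 81 → 100.
For the second value, +1 each step: -10, -9, -8, -7, -6, -5, -4 → -3.
Third value: ×3 each step; 1, 3, 9, 27, 81, 243, 729 → 2187.
Fourth value goes 18, 16, 10, -8, -62, -224, -710 → -2168 (together with the third value always sums to 19).
Combining the parts gives (100, -3, 2187, -2168).

(100, -3, 2187, -2168)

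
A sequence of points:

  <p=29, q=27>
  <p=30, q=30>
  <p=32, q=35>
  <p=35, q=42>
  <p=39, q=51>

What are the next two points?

P goes 29, 30, 32, 35, 39 → 44 → 50 (differences are 1, 2, 3, … (increasing by 1 each time)).
For the q, differences are 3, 5, 7, … (increasing by 2 each time): 27, 30, 35, 42, 51 → 62 → 75.
Putting the parts together: <p=44, q=62> and then <p=50, q=75>.

<p=44, q=62>, <p=50, q=75>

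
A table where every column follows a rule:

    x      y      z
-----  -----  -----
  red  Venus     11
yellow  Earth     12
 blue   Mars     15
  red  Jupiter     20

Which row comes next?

For the column x, repeats red → yellow → blue: red, yellow, blue, red → yellow.
Column y goes Venus, Earth, Mars, Jupiter → Saturn (runs through the planets Mercury→Neptune).
Column z goes 11, 12, 15, 20 → 27 (differences are 1, 3, 5, … (increasing by 2 each time)).
So the next row is yellow  Saturn  27.

yellow  Saturn  27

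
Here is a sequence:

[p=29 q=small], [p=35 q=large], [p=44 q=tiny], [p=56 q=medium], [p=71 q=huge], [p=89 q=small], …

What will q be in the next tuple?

Q: repeats small → large → tiny → medium → huge; small, large, tiny, medium, huge, small → large.

large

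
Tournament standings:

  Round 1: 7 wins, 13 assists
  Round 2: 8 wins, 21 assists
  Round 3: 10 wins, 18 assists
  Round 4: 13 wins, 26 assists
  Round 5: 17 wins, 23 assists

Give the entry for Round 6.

22 wins, 31 assists

Wins: differences are 1, 2, 3, … (increasing by 1 each time), so 7, 8, 10, 13, 17 → 22.
Assists goes 13, 21, 18, 26, 23 → 31 (alternating steps +8, −3, +8, −3, …).
Putting it together: 22 wins, 31 assists.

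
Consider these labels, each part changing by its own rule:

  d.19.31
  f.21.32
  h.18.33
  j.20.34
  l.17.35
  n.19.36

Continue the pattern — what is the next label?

For the letter, letters move forward 2 places in the alphabet: d, f, h, j, l, n → p.
Second component — alternating steps +2, −3, +2, −3, …: 19, 21, 18, 20, 17, 19 → 16.
For the third component, +1 each step: 31, 32, 33, 34, 35, 36 → 37.
So the next label is p.16.37.

p.16.37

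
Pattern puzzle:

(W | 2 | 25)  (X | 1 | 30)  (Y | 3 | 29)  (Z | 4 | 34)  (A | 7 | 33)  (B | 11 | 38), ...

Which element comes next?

(C | 18 | 37)

Letter: letters move forward 1 place in the alphabet, wrapping Z→A; W, X, Y, Z, A, B → C.
Second value: each term is the sum of the two before it; 2, 1, 3, 4, 7, 11 → 18.
Third value goes 25, 30, 29, 34, 33, 38 → 37 (alternating steps +5, −1, +5, −1, …).
Putting it together: (C | 18 | 37).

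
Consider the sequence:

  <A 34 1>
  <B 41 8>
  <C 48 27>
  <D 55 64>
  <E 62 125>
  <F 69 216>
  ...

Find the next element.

<G 76 343>

Letter — letters move forward 1 place in the alphabet: A, B, C, D, E, F → G.
Second slot — +7 each step: 34, 41, 48, 55, 62, 69 → 76.
Third slot — perfect cubes: 1³, 2³, 3³, …: 1, 8, 27, 64, 125, 216 → 343.
So the next element is <G 76 343>.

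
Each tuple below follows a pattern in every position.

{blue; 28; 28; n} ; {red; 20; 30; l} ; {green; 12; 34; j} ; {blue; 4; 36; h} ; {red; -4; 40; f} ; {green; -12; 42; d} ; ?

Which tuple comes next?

Colour: repeats blue → red → green; blue, red, green, blue, red, green → blue.
Second coordinate: −8 each step, so 28, 20, 12, 4, -4, -12 → -20.
For the third coordinate, alternating steps +2, +4, +2, +4, …: 28, 30, 34, 36, 40, 42 → 46.
Letter — letters move back 2 places in the alphabet: n, l, j, h, f, d → b.
Combining the parts gives {blue; -20; 46; b}.

{blue; -20; 46; b}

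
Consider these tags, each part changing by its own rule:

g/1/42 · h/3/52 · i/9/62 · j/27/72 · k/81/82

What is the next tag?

Letter — letters move forward 1 place in the alphabet: g, h, i, j, k → l.
Second component: ×3 each step; 1, 3, 9, 27, 81 → 243.
Third component goes 42, 52, 62, 72, 82 → 92 (+10 each step).
So the next tag is l/243/92.

l/243/92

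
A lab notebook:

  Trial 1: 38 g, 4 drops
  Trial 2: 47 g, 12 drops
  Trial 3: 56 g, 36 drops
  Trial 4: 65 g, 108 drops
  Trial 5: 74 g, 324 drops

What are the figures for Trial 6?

G: 38, 47, 56, 65, 74 → 83 (+9 each step).
Drops goes 4, 12, 36, 108, 324 → 972 (×3 each step).
Combining the parts gives 83 g, 972 drops.

83 g, 972 drops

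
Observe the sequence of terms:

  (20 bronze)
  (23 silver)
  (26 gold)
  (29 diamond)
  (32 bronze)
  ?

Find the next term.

First coordinate: +3 each step; 20, 23, 26, 29, 32 → 35.
Rank: repeats bronze → silver → gold → diamond; bronze, silver, gold, diamond, bronze → silver.
So the next term is (35 silver).

(35 silver)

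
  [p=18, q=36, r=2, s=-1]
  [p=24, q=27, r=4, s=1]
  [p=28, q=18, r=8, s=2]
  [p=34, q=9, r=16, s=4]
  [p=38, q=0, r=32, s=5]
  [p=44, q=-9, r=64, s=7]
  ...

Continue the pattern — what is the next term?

P: alternating steps +6, +4, +6, +4, …; 18, 24, 28, 34, 38, 44 → 48.
Q: 36, 27, 18, 9, 0, -9 → -18 (−9 each step).
R: ×2 each step, so 2, 4, 8, 16, 32, 64 → 128.
S: alternating steps +2, +1, +2, +1, …; -1, 1, 2, 4, 5, 7 → 8.
Combining the parts gives [p=48, q=-18, r=128, s=8].

[p=48, q=-18, r=128, s=8]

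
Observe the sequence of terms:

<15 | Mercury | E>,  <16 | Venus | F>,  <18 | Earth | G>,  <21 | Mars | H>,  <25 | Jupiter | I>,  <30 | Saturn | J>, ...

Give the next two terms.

First slot — differences are 1, 2, 3, … (increasing by 1 each time): 15, 16, 18, 21, 25, 30 → 36 → 43.
For the planet, runs through the planets Mercury→Neptune: Mercury, Venus, Earth, Mars, Jupiter, Saturn → Uranus → Neptune.
Letter goes E, F, G, H, I, J → K → L (letters move forward 1 place in the alphabet).
Putting the parts together: <36 | Uranus | K> and then <43 | Neptune | L>.

<36 | Uranus | K>, <43 | Neptune | L>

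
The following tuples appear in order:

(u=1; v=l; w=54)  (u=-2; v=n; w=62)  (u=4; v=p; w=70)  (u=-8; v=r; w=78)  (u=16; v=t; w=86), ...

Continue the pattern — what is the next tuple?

U: ×(-2) each step; 1, -2, 4, -8, 16 → -32.
V — letters move forward 2 places in the alphabet: l, n, p, r, t → v.
W: 54, 62, 70, 78, 86 → 94 (+8 each step).
So the next tuple is (u=-32; v=v; w=94).

(u=-32; v=v; w=94)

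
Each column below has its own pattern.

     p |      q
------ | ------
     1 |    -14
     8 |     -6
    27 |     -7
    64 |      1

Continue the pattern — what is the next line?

125  0

Column p: perfect cubes: 1³, 2³, 3³, …, so 1, 8, 27, 64 → 125.
Column q goes -14, -6, -7, 1 → 0 (alternating steps +8, −1, +8, −1, …).
Combining the parts gives 125  0.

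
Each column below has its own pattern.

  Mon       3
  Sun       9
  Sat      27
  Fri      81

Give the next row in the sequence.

Day: runs backward through the weekdays Mon→Sun, so Mon, Sun, Sat, Fri → Thu.
Second component: 3, 9, 27, 81 → 243 (×3 each step).
Combining the parts gives Thu  243.

Thu  243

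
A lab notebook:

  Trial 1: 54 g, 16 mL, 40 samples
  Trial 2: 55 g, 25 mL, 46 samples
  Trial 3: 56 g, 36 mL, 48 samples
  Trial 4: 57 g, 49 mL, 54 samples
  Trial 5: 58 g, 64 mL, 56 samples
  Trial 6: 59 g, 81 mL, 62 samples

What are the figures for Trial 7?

60 g, 100 mL, 64 samples

G — +1 each step: 54, 55, 56, 57, 58, 59 → 60.
ML: 16, 25, 36, 49, 64, 81 → 100 (perfect squares: 4², 5², 6², …).
Samples: alternating steps +6, +2, +6, +2, …, so 40, 46, 48, 54, 56, 62 → 64.
So the next row is 60 g, 100 mL, 64 samples.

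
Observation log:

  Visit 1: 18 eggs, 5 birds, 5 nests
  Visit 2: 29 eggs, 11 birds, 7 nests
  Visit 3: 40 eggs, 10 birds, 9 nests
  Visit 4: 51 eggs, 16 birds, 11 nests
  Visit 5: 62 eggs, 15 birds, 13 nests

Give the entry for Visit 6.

73 eggs, 21 birds, 15 nests

Eggs: 18, 29, 40, 51, 62 → 73 (+11 each step).
Birds — alternating steps +6, −1, +6, −1, …: 5, 11, 10, 16, 15 → 21.
For the nests, +2 each step: 5, 7, 9, 11, 13 → 15.
So the next record is 73 eggs, 21 birds, 15 nests.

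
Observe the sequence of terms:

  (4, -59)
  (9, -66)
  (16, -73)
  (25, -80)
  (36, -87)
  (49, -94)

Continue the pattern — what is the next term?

(64, -101)

For the first coordinate, perfect squares: 2², 3², 4², …: 4, 9, 16, 25, 36, 49 → 64.
Second coordinate — −7 each step: -59, -66, -73, -80, -87, -94 → -101.
Putting it together: (64, -101).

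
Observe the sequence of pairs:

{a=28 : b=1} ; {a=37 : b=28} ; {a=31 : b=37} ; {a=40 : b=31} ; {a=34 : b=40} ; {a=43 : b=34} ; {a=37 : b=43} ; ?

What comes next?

{a=46 : b=37}

For the a, alternating steps +9, −6, +9, −6, …: 28, 37, 31, 40, 34, 43, 37 → 46.
For the b, always the previous value of the a: 1, 28, 37, 31, 40, 34, 43 → 37.
So the next pair is {a=46 : b=37}.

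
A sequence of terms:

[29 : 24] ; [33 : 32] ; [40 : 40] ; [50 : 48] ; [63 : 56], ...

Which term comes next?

First value goes 29, 33, 40, 50, 63 → 79 (differences are 4, 7, 10, … (increasing by 3 each time)).
Second value goes 24, 32, 40, 48, 56 → 64 (+8 each step).
So the next term is [79 : 64].

[79 : 64]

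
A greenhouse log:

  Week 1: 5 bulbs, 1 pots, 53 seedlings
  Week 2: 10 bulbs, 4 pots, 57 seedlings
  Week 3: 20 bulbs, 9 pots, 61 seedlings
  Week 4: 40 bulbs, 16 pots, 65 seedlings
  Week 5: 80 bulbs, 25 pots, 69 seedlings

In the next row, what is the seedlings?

73

Seedlings: 53, 57, 61, 65, 69 → 73 (+4 each step).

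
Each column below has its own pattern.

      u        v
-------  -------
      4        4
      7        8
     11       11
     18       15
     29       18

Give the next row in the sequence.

Column u: each term is the sum of the two before it; 4, 7, 11, 18, 29 → 47.
Column v: 4, 8, 11, 15, 18 → 22 (alternating steps +4, +3, +4, +3, …).
Putting it together: 47  22.

47  22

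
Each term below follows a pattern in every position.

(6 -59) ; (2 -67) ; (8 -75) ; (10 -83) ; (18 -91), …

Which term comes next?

First coordinate — each term is the sum of the two before it: 6, 2, 8, 10, 18 → 28.
Second coordinate — −8 each step: -59, -67, -75, -83, -91 → -99.
Putting it together: (28 -99).

(28 -99)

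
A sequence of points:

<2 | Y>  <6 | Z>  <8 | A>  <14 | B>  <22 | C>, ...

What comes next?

<36 | D>

First slot goes 2, 6, 8, 14, 22 → 36 (each term is the sum of the two before it).
For the letter, letters move forward 1 place in the alphabet, wrapping Z→A: Y, Z, A, B, C → D.
So the next point is <36 | D>.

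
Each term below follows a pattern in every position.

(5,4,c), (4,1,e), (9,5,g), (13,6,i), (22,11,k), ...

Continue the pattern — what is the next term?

First value: each term is the sum of the two before it, so 5, 4, 9, 13, 22 → 35.
Second value goes 4, 1, 5, 6, 11 → 17 (each term is the sum of the two before it).
For the letter, letters move forward 2 places in the alphabet: c, e, g, i, k → m.
Combining the parts gives (35,17,m).

(35,17,m)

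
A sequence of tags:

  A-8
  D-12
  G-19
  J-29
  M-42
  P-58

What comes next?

S-77

Letter — letters move forward 3 places in the alphabet: A, D, G, J, M, P → S.
Second component: differences are 4, 7, 10, … (increasing by 3 each time); 8, 12, 19, 29, 42, 58 → 77.
Combining the parts gives S-77.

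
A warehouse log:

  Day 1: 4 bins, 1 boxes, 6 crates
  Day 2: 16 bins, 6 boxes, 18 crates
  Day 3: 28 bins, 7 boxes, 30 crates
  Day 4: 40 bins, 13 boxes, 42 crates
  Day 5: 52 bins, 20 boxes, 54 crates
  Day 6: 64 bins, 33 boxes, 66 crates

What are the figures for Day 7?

Bins — +12 each step: 4, 16, 28, 40, 52, 64 → 76.
Boxes goes 1, 6, 7, 13, 20, 33 → 53 (each term is the sum of the two before it).
Crates: 6, 18, 30, 42, 54, 66 → 78 (always 2 more than the bins).
Putting it together: 76 bins, 53 boxes, 78 crates.

76 bins, 53 boxes, 78 crates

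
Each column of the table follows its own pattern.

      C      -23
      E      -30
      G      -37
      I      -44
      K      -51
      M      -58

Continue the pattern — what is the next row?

Letter: C, E, G, I, K, M → O (letters move forward 2 places in the alphabet).
Second component: −7 each step; -23, -30, -37, -44, -51, -58 → -65.
Combining the parts gives O  -65.

O  -65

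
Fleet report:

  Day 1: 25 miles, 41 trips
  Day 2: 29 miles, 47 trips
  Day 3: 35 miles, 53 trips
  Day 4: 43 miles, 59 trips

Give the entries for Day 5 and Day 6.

Miles: 25, 29, 35, 43 → 53 → 65 (differences are 4, 6, 8, … (increasing by 2 each time)).
Trips: 41, 47, 53, 59 → 65 → 71 (+6 each step).
So the next two lines are 53 miles, 65 trips and 65 miles, 71 trips.

53 miles, 65 trips; 65 miles, 71 trips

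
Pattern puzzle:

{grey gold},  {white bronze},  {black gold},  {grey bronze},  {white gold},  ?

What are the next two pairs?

{black bronze}, {grey gold}

Shade: repeats grey → white → black, so grey, white, black, grey, white → black → grey.
Rank: alternates gold ↔ bronze, so gold, bronze, gold, bronze, gold → bronze → gold.
Putting the parts together: {black bronze} and then {grey gold}.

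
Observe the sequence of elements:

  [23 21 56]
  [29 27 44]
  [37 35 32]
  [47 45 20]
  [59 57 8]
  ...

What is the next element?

[73 71 -4]

First coordinate: 23, 29, 37, 47, 59 → 73 (differences are 6, 8, 10, … (increasing by 2 each time)).
Second coordinate — differences are 6, 8, 10, … (increasing by 2 each time): 21, 27, 35, 45, 57 → 71.
Third coordinate goes 56, 44, 32, 20, 8 → -4 (−12 each step).
Combining the parts gives [73 71 -4].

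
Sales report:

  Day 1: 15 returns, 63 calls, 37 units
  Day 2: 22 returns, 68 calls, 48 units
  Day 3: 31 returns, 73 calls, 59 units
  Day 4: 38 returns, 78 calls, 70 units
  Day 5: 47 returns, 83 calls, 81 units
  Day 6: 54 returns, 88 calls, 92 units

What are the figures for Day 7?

Returns: 15, 22, 31, 38, 47, 54 → 63 (alternating steps +7, +9, +7, +9, …).
Calls goes 63, 68, 73, 78, 83, 88 → 93 (+5 each step).
For the units, +11 each step: 37, 48, 59, 70, 81, 92 → 103.
Putting it together: 63 returns, 93 calls, 103 units.

63 returns, 93 calls, 103 units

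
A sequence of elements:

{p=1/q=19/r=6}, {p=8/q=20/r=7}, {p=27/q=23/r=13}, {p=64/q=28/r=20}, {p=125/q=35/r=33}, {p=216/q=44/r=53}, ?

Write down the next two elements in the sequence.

P: 1, 8, 27, 64, 125, 216 → 343 → 512 (perfect cubes: 1³, 2³, 3³, …).
Q goes 19, 20, 23, 28, 35, 44 → 55 → 68 (differences are 1, 3, 5, … (increasing by 2 each time)).
For the r, each term is the sum of the two before it: 6, 7, 13, 20, 33, 53 → 86 → 139.
So the next two elements are {p=343/q=55/r=86} and {p=512/q=68/r=139}.

{p=343/q=55/r=86}, {p=512/q=68/r=139}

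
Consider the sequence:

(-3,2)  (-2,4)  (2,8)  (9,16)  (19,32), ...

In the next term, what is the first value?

32

First value — differences are 1, 4, 7, … (increasing by 3 each time): -3, -2, 2, 9, 19 → 32.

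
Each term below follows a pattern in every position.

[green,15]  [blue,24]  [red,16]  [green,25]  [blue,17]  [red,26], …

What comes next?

[green,18]

Colour: repeats green → blue → red, so green, blue, red, green, blue, red → green.
Second part: alternating steps +9, −8, +9, −8, …; 15, 24, 16, 25, 17, 26 → 18.
So the next term is [green,18].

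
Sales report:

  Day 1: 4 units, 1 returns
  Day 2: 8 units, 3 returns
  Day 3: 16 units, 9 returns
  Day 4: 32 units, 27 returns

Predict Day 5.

64 units, 81 returns

For the units, ×2 each step: 4, 8, 16, 32 → 64.
For the returns, ×3 each step: 1, 3, 9, 27 → 81.
So the next record is 64 units, 81 returns.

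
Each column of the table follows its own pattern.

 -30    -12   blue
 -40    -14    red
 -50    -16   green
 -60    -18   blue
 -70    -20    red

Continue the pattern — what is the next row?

-80  -22  green

First component — −10 each step: -30, -40, -50, -60, -70 → -80.
Second component: −2 each step; -12, -14, -16, -18, -20 → -22.
Colour: repeats blue → red → green; blue, red, green, blue, red → green.
So the next row is -80  -22  green.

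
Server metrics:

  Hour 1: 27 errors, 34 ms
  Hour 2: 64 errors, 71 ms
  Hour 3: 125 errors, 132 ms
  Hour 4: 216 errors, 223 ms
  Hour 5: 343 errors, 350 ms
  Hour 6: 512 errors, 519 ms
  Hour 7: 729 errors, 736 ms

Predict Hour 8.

Errors: perfect cubes: 3³, 4³, 5³, …; 27, 64, 125, 216, 343, 512, 729 → 1000.
Ms: 34, 71, 132, 223, 350, 519, 736 → 1007 (always 7 more than the errors).
Putting it together: 1000 errors, 1007 ms.

1000 errors, 1007 ms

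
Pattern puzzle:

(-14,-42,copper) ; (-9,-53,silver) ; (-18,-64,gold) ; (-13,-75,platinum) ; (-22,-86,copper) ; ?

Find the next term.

First component: alternating steps +5, −9, +5, −9, …, so -14, -9, -18, -13, -22 → -17.
Second component goes -42, -53, -64, -75, -86 → -97 (−11 each step).
For the metal, repeats copper → silver → gold → platinum: copper, silver, gold, platinum, copper → silver.
Putting it together: (-17,-97,silver).

(-17,-97,silver)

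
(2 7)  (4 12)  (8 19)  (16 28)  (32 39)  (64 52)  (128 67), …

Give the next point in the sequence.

First entry goes 2, 4, 8, 16, 32, 64, 128 → 256 (×2 each step).
Second entry — differences are 5, 7, 9, … (increasing by 2 each time): 7, 12, 19, 28, 39, 52, 67 → 84.
Combining the parts gives (256 84).

(256 84)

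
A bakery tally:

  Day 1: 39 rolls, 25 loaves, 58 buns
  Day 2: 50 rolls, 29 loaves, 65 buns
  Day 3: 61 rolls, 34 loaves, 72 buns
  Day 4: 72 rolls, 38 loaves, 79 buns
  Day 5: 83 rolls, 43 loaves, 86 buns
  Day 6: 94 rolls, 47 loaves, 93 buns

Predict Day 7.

105 rolls, 52 loaves, 100 buns

Rolls: 39, 50, 61, 72, 83, 94 → 105 (+11 each step).
Loaves: 25, 29, 34, 38, 43, 47 → 52 (alternating steps +4, +5, +4, +5, …).
Buns: +7 each step, so 58, 65, 72, 79, 86, 93 → 100.
Putting it together: 105 rolls, 52 loaves, 100 buns.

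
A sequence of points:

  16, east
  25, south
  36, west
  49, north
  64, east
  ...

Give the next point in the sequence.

For the first value, perfect squares: 4², 5², 6², …: 16, 25, 36, 49, 64 → 81.
Direction goes east, south, west, north, east → south (repeats east → south → west → north).
Putting it together: 81, south.

81, south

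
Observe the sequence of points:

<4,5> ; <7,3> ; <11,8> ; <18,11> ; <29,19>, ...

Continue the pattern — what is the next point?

<47,30>

First coordinate: 4, 7, 11, 18, 29 → 47 (each term is the sum of the two before it).
Second coordinate — each term is the sum of the two before it: 5, 3, 8, 11, 19 → 30.
Combining the parts gives <47,30>.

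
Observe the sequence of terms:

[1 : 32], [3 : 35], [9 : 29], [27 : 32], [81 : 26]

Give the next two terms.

[243 : 29], [729 : 23]

First entry: ×3 each step; 1, 3, 9, 27, 81 → 243 → 729.
For the second entry, alternating steps +3, −6, +3, −6, …: 32, 35, 29, 32, 26 → 29 → 23.
Putting the parts together: [243 : 29] and then [729 : 23].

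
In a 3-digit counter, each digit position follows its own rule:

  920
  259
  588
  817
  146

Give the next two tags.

First digit: +3 each step, mod 10, so 9, 2, 5, 8, 1 → 4 → 7.
For the second digit, +3 each step, mod 10: 2, 5, 8, 1, 4 → 7 → 0.
Third digit: −1 each step, mod 10, so 0, 9, 8, 7, 6 → 5 → 4.
So the next two tags are 475 and 704.

475 then 704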